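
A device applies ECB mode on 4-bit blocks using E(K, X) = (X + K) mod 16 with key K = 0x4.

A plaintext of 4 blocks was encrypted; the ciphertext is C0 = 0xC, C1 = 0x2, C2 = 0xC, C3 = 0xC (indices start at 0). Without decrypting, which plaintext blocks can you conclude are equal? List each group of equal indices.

P0 = P2 = P3

ECB encrypts each block independently with the same key, so equal ciphertext blocks imply equal plaintext blocks.
C0 = C2 = C3 = 0xC, so P0 = P2 = P3.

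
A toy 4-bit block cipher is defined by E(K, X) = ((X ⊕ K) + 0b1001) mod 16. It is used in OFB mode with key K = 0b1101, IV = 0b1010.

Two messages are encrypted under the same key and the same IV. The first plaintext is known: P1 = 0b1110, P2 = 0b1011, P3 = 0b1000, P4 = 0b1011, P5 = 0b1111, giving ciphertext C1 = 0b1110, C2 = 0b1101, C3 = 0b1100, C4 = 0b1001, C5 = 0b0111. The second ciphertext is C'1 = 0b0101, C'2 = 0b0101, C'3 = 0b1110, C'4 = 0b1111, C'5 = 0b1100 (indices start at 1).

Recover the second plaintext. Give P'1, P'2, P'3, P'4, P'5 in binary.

In OFB with a reused IV, both messages share the same keystream S_i, so C_i ⊕ C'_i = P_i ⊕ P'_i and thus P'_i = P_i ⊕ C_i ⊕ C'_i.
P'1: 0b1110 ⊕ 0b1110 ⊕ 0b0101 = 0b0101.
P'2: 0b1011 ⊕ 0b1101 ⊕ 0b0101 = 0b0011.
P'3: 0b1000 ⊕ 0b1100 ⊕ 0b1110 = 0b1010.
P'4: 0b1011 ⊕ 0b1001 ⊕ 0b1111 = 0b1101.
P'5: 0b1111 ⊕ 0b0111 ⊕ 0b1100 = 0b0100.

P'1 = 0b0101, P'2 = 0b0011, P'3 = 0b1010, P'4 = 0b1101, P'5 = 0b0100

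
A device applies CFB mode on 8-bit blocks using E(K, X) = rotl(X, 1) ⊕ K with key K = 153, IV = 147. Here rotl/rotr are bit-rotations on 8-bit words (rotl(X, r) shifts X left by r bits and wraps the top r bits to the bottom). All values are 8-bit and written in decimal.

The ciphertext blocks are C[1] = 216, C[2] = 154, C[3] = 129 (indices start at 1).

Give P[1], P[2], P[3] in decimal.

P[1] = 102, P[2] = 178, P[3] = 45

CFB decryption: P_i = C_i ⊕ E(K, C_{i−1}), with C_{0} = IV.
P[1]: E(K, 147) = 190; 216 ⊕ 190 = 102.
P[2]: E(K, 216) = 40; 154 ⊕ 40 = 178.
P[3]: E(K, 154) = 172; 129 ⊕ 172 = 45.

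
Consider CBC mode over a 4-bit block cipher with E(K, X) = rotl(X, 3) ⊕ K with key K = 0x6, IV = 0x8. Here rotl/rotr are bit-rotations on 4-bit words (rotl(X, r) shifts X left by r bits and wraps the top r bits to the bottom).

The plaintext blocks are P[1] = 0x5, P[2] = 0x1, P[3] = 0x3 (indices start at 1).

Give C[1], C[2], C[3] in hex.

C[1] = 0x8, C[2] = 0xA, C[3] = 0xA

CBC encryption: C_i = E(K, P_i ⊕ C_{i−1}), with C_{0} = IV.
C[1]: P[1] ⊕ 0x8 = 0xD; E(K, 0xD) = 0x8.
C[2]: P[2] ⊕ 0x8 = 0x9; E(K, 0x9) = 0xA.
C[3]: P[3] ⊕ 0xA = 0x9; E(K, 0x9) = 0xA.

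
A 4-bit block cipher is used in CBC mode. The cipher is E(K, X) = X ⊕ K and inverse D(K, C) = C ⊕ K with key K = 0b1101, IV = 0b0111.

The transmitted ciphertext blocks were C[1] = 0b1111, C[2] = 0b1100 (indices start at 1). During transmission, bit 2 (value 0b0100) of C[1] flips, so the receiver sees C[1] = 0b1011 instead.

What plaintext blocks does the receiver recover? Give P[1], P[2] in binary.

P[1] = 0b0001, P[2] = 0b1010

CBC decryption: P_i = D(K, C_i) ⊕ C_{i−1}, with C_{0} = IV.
Only C[1] changed, to 0b1011. In CBC, a change in C_i garbles P_i and flips the same bit in P_{i+1}. Decrypting the received ciphertext:
P[1]: D(K, 0b1011) = 0b0110; 0b0110 ⊕ 0b0111 = 0b0001.
P[2]: D(K, 0b1100) = 0b0001; 0b0001 ⊕ 0b1011 = 0b1010.
Blocks that differ from the original plaintext: P[1], P[2].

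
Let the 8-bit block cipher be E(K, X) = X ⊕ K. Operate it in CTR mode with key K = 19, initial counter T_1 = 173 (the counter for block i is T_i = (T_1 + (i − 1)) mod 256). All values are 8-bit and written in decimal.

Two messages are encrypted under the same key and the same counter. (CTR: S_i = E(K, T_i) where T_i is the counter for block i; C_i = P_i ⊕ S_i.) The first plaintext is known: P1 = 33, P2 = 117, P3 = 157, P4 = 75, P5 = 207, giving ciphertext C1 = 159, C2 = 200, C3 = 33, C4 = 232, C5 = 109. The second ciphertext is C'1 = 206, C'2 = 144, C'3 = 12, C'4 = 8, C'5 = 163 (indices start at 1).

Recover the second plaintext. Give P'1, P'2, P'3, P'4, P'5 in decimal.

In CTR with a reused counter, both messages share the same keystream S_i, so C_i ⊕ C'_i = P_i ⊕ P'_i and thus P'_i = P_i ⊕ C_i ⊕ C'_i.
P'1: 33 ⊕ 159 ⊕ 206 = 112.
P'2: 117 ⊕ 200 ⊕ 144 = 45.
P'3: 157 ⊕ 33 ⊕ 12 = 176.
P'4: 75 ⊕ 232 ⊕ 8 = 171.
P'5: 207 ⊕ 109 ⊕ 163 = 1.

P'1 = 112, P'2 = 45, P'3 = 176, P'4 = 171, P'5 = 1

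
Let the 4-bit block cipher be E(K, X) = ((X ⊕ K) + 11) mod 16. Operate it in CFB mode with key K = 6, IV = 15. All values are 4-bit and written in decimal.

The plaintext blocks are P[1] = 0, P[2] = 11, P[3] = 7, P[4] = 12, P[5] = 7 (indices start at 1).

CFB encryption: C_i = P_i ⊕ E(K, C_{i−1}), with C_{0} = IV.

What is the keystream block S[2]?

13

C[1]: E(K, 15) = 4; 0 ⊕ 4 = 4.
C[2]: E(K, 4) = 13; 11 ⊕ 13 = 6.
So S[2] = 13.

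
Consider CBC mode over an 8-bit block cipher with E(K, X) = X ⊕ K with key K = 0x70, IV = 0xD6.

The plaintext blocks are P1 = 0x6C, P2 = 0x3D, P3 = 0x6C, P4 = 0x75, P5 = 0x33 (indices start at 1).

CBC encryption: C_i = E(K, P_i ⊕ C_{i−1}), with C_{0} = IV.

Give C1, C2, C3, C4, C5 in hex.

C1: P1 ⊕ 0xD6 = 0xBA; E(K, 0xBA) = 0xCA.
C2: P2 ⊕ 0xCA = 0xF7; E(K, 0xF7) = 0x87.
C3: P3 ⊕ 0x87 = 0xEB; E(K, 0xEB) = 0x9B.
C4: P4 ⊕ 0x9B = 0xEE; E(K, 0xEE) = 0x9E.
C5: P5 ⊕ 0x9E = 0xAD; E(K, 0xAD) = 0xDD.

C1 = 0xCA, C2 = 0x87, C3 = 0x9B, C4 = 0x9E, C5 = 0xDD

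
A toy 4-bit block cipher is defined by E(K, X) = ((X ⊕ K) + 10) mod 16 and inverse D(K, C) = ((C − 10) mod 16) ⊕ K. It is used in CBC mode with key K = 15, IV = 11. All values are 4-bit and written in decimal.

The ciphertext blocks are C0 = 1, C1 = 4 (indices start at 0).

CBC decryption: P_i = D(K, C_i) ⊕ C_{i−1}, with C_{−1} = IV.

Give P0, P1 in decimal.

P0: D(K, 1) = 8; 8 ⊕ 11 = 3.
P1: D(K, 4) = 5; 5 ⊕ 1 = 4.

P0 = 3, P1 = 4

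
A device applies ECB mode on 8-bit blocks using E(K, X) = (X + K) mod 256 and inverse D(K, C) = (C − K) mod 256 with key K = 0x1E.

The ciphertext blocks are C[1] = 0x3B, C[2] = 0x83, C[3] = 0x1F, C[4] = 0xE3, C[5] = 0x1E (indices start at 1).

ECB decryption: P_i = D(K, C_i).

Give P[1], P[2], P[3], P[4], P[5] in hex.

P[1] = 0x1D, P[2] = 0x65, P[3] = 0x01, P[4] = 0xC5, P[5] = 0x00

P[1]: D(K, 0x3B) = 0x1D.
P[2]: D(K, 0x83) = 0x65.
P[3]: D(K, 0x1F) = 0x01.
P[4]: D(K, 0xE3) = 0xC5.
P[5]: D(K, 0x1E) = 0x00.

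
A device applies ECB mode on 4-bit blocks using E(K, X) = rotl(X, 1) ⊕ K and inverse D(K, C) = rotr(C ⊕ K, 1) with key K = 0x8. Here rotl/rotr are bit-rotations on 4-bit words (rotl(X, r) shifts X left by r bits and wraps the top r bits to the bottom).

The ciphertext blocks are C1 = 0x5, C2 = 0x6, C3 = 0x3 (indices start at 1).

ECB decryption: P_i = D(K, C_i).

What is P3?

P3: D(K, 0x3) = 0xD.

P3 = 0xD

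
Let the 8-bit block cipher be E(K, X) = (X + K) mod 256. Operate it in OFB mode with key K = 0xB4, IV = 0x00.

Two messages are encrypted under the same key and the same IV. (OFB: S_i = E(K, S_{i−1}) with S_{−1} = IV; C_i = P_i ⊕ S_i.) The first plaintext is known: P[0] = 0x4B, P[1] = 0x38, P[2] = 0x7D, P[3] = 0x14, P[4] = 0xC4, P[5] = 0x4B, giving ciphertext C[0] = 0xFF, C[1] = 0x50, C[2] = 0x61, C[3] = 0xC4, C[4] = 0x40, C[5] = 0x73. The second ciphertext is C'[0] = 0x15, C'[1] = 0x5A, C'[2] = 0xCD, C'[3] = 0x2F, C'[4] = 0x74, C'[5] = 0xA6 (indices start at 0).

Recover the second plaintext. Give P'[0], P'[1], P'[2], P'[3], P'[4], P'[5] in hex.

P'[0] = 0xA1, P'[1] = 0x32, P'[2] = 0xD1, P'[3] = 0xFF, P'[4] = 0xF0, P'[5] = 0x9E

In OFB with a reused IV, both messages share the same keystream S_i, so C_i ⊕ C'_i = P_i ⊕ P'_i and thus P'_i = P_i ⊕ C_i ⊕ C'_i.
P'[0]: 0x4B ⊕ 0xFF ⊕ 0x15 = 0xA1.
P'[1]: 0x38 ⊕ 0x50 ⊕ 0x5A = 0x32.
P'[2]: 0x7D ⊕ 0x61 ⊕ 0xCD = 0xD1.
P'[3]: 0x14 ⊕ 0xC4 ⊕ 0x2F = 0xFF.
P'[4]: 0xC4 ⊕ 0x40 ⊕ 0x74 = 0xF0.
P'[5]: 0x4B ⊕ 0x73 ⊕ 0xA6 = 0x9E.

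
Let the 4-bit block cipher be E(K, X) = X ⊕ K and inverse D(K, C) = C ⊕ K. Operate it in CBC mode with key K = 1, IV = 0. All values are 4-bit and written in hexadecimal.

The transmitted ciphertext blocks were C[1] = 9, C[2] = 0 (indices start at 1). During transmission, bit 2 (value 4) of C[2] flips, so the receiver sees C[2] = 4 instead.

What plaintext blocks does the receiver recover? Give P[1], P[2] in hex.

P[1] = 8, P[2] = C

CBC decryption: P_i = D(K, C_i) ⊕ C_{i−1}, with C_{0} = IV.
Only C[2] changed, to 4. In CBC, a change in C_i garbles P_i and flips the same bit in P_{i+1}. Decrypting the received ciphertext:
P[1]: D(K, 9) = 8; 8 ⊕ 0 = 8.
P[2]: D(K, 4) = 5; 5 ⊕ 9 = C.
Blocks that differ from the original plaintext: P[2].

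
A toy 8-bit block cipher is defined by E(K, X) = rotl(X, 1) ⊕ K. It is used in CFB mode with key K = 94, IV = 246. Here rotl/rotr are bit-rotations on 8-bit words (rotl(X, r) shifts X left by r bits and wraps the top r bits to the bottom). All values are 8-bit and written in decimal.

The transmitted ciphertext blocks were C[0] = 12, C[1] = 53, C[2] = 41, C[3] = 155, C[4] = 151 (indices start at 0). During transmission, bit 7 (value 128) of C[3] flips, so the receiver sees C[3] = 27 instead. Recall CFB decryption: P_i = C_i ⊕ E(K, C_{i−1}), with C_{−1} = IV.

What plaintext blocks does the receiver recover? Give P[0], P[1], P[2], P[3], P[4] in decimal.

Only C[3] changed, to 27. In CFB, a change in C_i flips the same bit in P_i and garbles P_{i+1}. Decrypting the received ciphertext:
P[0]: E(K, 246) = 179; 12 ⊕ 179 = 191.
P[1]: E(K, 12) = 70; 53 ⊕ 70 = 115.
P[2]: E(K, 53) = 52; 41 ⊕ 52 = 29.
P[3]: E(K, 41) = 12; 27 ⊕ 12 = 23.
P[4]: E(K, 27) = 104; 151 ⊕ 104 = 255.
Blocks that differ from the original plaintext: P[3], P[4].

P[0] = 191, P[1] = 115, P[2] = 29, P[3] = 23, P[4] = 255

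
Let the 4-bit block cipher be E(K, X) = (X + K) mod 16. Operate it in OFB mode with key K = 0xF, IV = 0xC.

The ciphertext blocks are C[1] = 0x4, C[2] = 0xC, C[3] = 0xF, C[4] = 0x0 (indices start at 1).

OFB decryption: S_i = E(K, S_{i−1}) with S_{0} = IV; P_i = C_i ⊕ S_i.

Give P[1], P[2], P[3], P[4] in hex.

P[1]: S = E(K, 0xC) = 0xB; 0x4 ⊕ 0xB = 0xF.
P[2]: S = E(K, 0xB) = 0xA; 0xC ⊕ 0xA = 0x6.
P[3]: S = E(K, 0xA) = 0x9; 0xF ⊕ 0x9 = 0x6.
P[4]: S = E(K, 0x9) = 0x8; 0x0 ⊕ 0x8 = 0x8.

P[1] = 0xF, P[2] = 0x6, P[3] = 0x6, P[4] = 0x8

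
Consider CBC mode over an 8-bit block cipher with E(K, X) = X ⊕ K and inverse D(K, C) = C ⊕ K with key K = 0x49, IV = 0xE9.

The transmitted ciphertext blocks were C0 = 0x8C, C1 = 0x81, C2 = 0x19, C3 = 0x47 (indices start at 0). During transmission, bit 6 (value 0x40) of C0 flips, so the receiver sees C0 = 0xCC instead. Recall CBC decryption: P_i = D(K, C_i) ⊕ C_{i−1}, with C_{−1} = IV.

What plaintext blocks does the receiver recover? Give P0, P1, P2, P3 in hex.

P0 = 0x6C, P1 = 0x04, P2 = 0xD1, P3 = 0x17

Only C0 changed, to 0xCC. In CBC, a change in C_i garbles P_i and flips the same bit in P_{i+1}. Decrypting the received ciphertext:
P0: D(K, 0xCC) = 0x85; 0x85 ⊕ 0xE9 = 0x6C.
P1: D(K, 0x81) = 0xC8; 0xC8 ⊕ 0xCC = 0x04.
P2: D(K, 0x19) = 0x50; 0x50 ⊕ 0x81 = 0xD1.
P3: D(K, 0x47) = 0x0E; 0x0E ⊕ 0x19 = 0x17.
Blocks that differ from the original plaintext: P0, P1.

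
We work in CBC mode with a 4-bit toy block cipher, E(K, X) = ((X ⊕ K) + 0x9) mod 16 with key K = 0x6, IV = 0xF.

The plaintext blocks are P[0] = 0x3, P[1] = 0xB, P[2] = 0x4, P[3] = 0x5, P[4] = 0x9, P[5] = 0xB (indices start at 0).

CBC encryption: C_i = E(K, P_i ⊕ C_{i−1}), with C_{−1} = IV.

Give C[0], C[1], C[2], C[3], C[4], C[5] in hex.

C[0] = 0x3, C[1] = 0x7, C[2] = 0xE, C[3] = 0x6, C[4] = 0x2, C[5] = 0x8

C[0]: P[0] ⊕ 0xF = 0xC; E(K, 0xC) = 0x3.
C[1]: P[1] ⊕ 0x3 = 0x8; E(K, 0x8) = 0x7.
C[2]: P[2] ⊕ 0x7 = 0x3; E(K, 0x3) = 0xE.
C[3]: P[3] ⊕ 0xE = 0xB; E(K, 0xB) = 0x6.
C[4]: P[4] ⊕ 0x6 = 0xF; E(K, 0xF) = 0x2.
C[5]: P[5] ⊕ 0x2 = 0x9; E(K, 0x9) = 0x8.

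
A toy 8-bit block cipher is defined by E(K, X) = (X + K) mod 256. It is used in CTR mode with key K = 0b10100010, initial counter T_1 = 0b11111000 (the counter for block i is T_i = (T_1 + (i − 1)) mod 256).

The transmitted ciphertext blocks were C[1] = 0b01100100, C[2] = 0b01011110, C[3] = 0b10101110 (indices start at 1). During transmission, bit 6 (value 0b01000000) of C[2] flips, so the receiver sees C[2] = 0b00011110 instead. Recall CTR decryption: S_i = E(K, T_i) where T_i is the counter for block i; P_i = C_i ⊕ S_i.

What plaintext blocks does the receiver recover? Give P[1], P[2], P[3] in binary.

Only C[2] changed, to 0b00011110. In CTR, a change in C_i flips the same bit in P_i only; the keystream is unaffected. Decrypting the received ciphertext:
P[1]: T = 0b11111000, S = E(K, T) = 0b10011010; 0b01100100 ⊕ 0b10011010 = 0b11111110.
P[2]: T = 0b11111001, S = E(K, T) = 0b10011011; 0b00011110 ⊕ 0b10011011 = 0b10000101.
P[3]: T = 0b11111010, S = E(K, T) = 0b10011100; 0b10101110 ⊕ 0b10011100 = 0b00110010.
Blocks that differ from the original plaintext: P[2].

P[1] = 0b11111110, P[2] = 0b10000101, P[3] = 0b00110010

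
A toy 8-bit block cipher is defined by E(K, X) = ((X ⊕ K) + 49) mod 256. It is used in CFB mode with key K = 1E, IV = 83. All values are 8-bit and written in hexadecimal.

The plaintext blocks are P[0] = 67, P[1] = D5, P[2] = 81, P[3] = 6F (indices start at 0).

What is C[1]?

CFB encryption: C_i = P_i ⊕ E(K, C_{i−1}), with C_{−1} = IV.
C[0]: E(K, 83) = E6; 67 ⊕ E6 = 81.
C[1]: E(K, 81) = E8; D5 ⊕ E8 = 3D.

C[1] = 3D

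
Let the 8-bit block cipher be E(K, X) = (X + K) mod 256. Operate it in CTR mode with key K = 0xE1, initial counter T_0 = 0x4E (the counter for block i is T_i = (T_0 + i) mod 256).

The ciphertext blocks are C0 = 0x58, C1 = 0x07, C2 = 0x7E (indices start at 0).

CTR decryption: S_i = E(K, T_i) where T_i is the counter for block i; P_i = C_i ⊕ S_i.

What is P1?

P1: T = 0x4F, S = E(K, T) = 0x30; 0x07 ⊕ 0x30 = 0x37.

P1 = 0x37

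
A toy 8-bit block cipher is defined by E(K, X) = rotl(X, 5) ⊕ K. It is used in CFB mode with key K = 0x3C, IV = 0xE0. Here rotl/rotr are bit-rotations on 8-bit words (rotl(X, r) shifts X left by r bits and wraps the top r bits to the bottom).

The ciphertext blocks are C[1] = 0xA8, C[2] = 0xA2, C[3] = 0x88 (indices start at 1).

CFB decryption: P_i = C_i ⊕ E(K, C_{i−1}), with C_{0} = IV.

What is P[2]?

P[2]: E(K, 0xA8) = 0x29; 0xA2 ⊕ 0x29 = 0x8B.

P[2] = 0x8B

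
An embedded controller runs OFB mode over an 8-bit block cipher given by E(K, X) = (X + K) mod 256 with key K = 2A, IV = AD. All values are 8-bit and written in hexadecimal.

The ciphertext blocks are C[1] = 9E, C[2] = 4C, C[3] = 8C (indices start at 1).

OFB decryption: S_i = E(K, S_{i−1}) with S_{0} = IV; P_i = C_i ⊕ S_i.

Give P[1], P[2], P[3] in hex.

P[1] = 49, P[2] = 4D, P[3] = A7

P[1]: S = E(K, AD) = D7; 9E ⊕ D7 = 49.
P[2]: S = E(K, D7) = 01; 4C ⊕ 01 = 4D.
P[3]: S = E(K, 01) = 2B; 8C ⊕ 2B = A7.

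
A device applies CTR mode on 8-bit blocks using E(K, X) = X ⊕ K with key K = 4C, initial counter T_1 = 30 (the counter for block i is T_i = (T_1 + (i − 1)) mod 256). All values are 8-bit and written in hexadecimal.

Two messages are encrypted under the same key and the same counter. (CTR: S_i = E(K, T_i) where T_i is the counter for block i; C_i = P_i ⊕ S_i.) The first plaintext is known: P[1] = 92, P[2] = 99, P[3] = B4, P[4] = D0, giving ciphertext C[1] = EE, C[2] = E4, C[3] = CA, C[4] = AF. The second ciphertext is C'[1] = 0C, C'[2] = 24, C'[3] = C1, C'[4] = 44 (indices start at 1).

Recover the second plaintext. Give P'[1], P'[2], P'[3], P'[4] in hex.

In CTR with a reused counter, both messages share the same keystream S_i, so C_i ⊕ C'_i = P_i ⊕ P'_i and thus P'_i = P_i ⊕ C_i ⊕ C'_i.
P'[1]: 92 ⊕ EE ⊕ 0C = 70.
P'[2]: 99 ⊕ E4 ⊕ 24 = 59.
P'[3]: B4 ⊕ CA ⊕ C1 = BF.
P'[4]: D0 ⊕ AF ⊕ 44 = 3B.

P'[1] = 70, P'[2] = 59, P'[3] = BF, P'[4] = 3B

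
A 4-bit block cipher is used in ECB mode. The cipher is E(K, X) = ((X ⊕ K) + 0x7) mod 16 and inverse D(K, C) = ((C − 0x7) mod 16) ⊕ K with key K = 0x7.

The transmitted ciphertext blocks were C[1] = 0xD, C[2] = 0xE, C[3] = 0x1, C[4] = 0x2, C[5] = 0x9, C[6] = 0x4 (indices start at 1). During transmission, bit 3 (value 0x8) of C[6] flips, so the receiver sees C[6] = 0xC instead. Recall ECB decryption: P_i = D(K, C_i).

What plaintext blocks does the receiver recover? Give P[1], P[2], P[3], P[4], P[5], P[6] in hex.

Only C[6] changed, to 0xC. In ECB, a change in C_i affects only P_i. Decrypting the received ciphertext:
P[1]: D(K, 0xD) = 0x1.
P[2]: D(K, 0xE) = 0x0.
P[3]: D(K, 0x1) = 0xD.
P[4]: D(K, 0x2) = 0xC.
P[5]: D(K, 0x9) = 0x5.
P[6]: D(K, 0xC) = 0x2.
Blocks that differ from the original plaintext: P[6].

P[1] = 0x1, P[2] = 0x0, P[3] = 0xD, P[4] = 0xC, P[5] = 0x5, P[6] = 0x2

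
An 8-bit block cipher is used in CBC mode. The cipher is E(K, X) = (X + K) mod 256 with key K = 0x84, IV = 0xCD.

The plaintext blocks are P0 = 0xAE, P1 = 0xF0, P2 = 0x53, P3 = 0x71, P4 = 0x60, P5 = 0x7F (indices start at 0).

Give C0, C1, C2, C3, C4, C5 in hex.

C0 = 0xE7, C1 = 0x9B, C2 = 0x4C, C3 = 0xC1, C4 = 0x25, C5 = 0xDE

CBC encryption: C_i = E(K, P_i ⊕ C_{i−1}), with C_{−1} = IV.
C0: P0 ⊕ 0xCD = 0x63; E(K, 0x63) = 0xE7.
C1: P1 ⊕ 0xE7 = 0x17; E(K, 0x17) = 0x9B.
C2: P2 ⊕ 0x9B = 0xC8; E(K, 0xC8) = 0x4C.
C3: P3 ⊕ 0x4C = 0x3D; E(K, 0x3D) = 0xC1.
C4: P4 ⊕ 0xC1 = 0xA1; E(K, 0xA1) = 0x25.
C5: P5 ⊕ 0x25 = 0x5A; E(K, 0x5A) = 0xDE.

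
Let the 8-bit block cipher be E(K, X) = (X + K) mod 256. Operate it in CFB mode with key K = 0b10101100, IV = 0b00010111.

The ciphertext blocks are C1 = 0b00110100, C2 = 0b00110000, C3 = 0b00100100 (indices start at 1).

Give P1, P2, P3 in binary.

CFB decryption: P_i = C_i ⊕ E(K, C_{i−1}), with C_{0} = IV.
P1: E(K, 0b00010111) = 0b11000011; 0b00110100 ⊕ 0b11000011 = 0b11110111.
P2: E(K, 0b00110100) = 0b11100000; 0b00110000 ⊕ 0b11100000 = 0b11010000.
P3: E(K, 0b00110000) = 0b11011100; 0b00100100 ⊕ 0b11011100 = 0b11111000.

P1 = 0b11110111, P2 = 0b11010000, P3 = 0b11111000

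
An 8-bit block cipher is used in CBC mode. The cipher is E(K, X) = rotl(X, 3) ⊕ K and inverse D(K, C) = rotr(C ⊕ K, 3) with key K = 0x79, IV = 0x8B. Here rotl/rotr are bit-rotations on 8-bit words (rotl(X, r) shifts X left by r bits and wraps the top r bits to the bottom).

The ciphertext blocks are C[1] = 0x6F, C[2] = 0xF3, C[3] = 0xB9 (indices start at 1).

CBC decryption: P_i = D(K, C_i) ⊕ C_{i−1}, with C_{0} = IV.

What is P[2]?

P[2] = 0x3E

P[2]: D(K, 0xF3) = 0x51; 0x51 ⊕ 0x6F = 0x3E.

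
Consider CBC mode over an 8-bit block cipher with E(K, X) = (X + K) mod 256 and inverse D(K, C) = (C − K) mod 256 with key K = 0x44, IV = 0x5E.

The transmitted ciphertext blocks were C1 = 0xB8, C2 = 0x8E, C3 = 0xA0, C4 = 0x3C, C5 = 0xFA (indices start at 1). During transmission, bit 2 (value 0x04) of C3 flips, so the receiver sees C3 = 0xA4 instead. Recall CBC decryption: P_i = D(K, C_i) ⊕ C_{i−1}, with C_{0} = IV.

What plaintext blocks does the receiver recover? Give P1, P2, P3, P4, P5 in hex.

Only C3 changed, to 0xA4. In CBC, a change in C_i garbles P_i and flips the same bit in P_{i+1}. Decrypting the received ciphertext:
P1: D(K, 0xB8) = 0x74; 0x74 ⊕ 0x5E = 0x2A.
P2: D(K, 0x8E) = 0x4A; 0x4A ⊕ 0xB8 = 0xF2.
P3: D(K, 0xA4) = 0x60; 0x60 ⊕ 0x8E = 0xEE.
P4: D(K, 0x3C) = 0xF8; 0xF8 ⊕ 0xA4 = 0x5C.
P5: D(K, 0xFA) = 0xB6; 0xB6 ⊕ 0x3C = 0x8A.
Blocks that differ from the original plaintext: P3, P4.

P1 = 0x2A, P2 = 0xF2, P3 = 0xEE, P4 = 0x5C, P5 = 0x8A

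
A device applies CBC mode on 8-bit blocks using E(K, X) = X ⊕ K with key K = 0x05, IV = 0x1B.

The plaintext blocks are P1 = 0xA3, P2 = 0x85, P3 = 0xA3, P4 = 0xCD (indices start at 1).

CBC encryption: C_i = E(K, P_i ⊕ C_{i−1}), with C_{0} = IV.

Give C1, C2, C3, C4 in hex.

C1 = 0xBD, C2 = 0x3D, C3 = 0x9B, C4 = 0x53

C1: P1 ⊕ 0x1B = 0xB8; E(K, 0xB8) = 0xBD.
C2: P2 ⊕ 0xBD = 0x38; E(K, 0x38) = 0x3D.
C3: P3 ⊕ 0x3D = 0x9E; E(K, 0x9E) = 0x9B.
C4: P4 ⊕ 0x9B = 0x56; E(K, 0x56) = 0x53.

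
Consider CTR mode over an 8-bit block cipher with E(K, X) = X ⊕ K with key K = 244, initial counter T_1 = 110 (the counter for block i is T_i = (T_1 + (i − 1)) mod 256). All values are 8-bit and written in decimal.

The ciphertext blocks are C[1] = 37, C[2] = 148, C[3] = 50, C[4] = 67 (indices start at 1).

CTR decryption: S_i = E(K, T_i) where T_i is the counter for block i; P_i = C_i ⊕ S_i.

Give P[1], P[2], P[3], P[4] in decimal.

P[1]: T = 110, S = E(K, T) = 154; 37 ⊕ 154 = 191.
P[2]: T = 111, S = E(K, T) = 155; 148 ⊕ 155 = 15.
P[3]: T = 112, S = E(K, T) = 132; 50 ⊕ 132 = 182.
P[4]: T = 113, S = E(K, T) = 133; 67 ⊕ 133 = 198.

P[1] = 191, P[2] = 15, P[3] = 182, P[4] = 198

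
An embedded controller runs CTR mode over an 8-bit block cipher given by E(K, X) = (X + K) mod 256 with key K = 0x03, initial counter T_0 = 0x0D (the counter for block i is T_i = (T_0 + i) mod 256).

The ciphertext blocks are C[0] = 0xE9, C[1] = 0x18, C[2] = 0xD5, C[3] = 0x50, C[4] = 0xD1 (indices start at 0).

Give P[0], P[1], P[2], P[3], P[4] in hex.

CTR decryption: S_i = E(K, T_i) where T_i is the counter for block i; P_i = C_i ⊕ S_i.
P[0]: T = 0x0D, S = E(K, T) = 0x10; 0xE9 ⊕ 0x10 = 0xF9.
P[1]: T = 0x0E, S = E(K, T) = 0x11; 0x18 ⊕ 0x11 = 0x09.
P[2]: T = 0x0F, S = E(K, T) = 0x12; 0xD5 ⊕ 0x12 = 0xC7.
P[3]: T = 0x10, S = E(K, T) = 0x13; 0x50 ⊕ 0x13 = 0x43.
P[4]: T = 0x11, S = E(K, T) = 0x14; 0xD1 ⊕ 0x14 = 0xC5.

P[0] = 0xF9, P[1] = 0x09, P[2] = 0xC7, P[3] = 0x43, P[4] = 0xC5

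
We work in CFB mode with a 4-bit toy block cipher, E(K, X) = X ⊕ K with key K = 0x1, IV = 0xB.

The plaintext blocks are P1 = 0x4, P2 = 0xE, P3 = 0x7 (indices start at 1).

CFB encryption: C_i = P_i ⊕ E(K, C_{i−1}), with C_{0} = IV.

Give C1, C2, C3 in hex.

C1: E(K, 0xB) = 0xA; 0x4 ⊕ 0xA = 0xE.
C2: E(K, 0xE) = 0xF; 0xE ⊕ 0xF = 0x1.
C3: E(K, 0x1) = 0x0; 0x7 ⊕ 0x0 = 0x7.

C1 = 0xE, C2 = 0x1, C3 = 0x7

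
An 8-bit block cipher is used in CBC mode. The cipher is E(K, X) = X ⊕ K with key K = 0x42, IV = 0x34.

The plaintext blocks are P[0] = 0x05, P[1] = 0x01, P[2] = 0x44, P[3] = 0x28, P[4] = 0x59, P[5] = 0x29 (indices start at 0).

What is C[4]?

C[4] = 0x47

CBC encryption: C_i = E(K, P_i ⊕ C_{i−1}), with C_{−1} = IV.
C[0]: P[0] ⊕ 0x34 = 0x31; E(K, 0x31) = 0x73.
C[1]: P[1] ⊕ 0x73 = 0x72; E(K, 0x72) = 0x30.
C[2]: P[2] ⊕ 0x30 = 0x74; E(K, 0x74) = 0x36.
C[3]: P[3] ⊕ 0x36 = 0x1E; E(K, 0x1E) = 0x5C.
C[4]: P[4] ⊕ 0x5C = 0x05; E(K, 0x05) = 0x47.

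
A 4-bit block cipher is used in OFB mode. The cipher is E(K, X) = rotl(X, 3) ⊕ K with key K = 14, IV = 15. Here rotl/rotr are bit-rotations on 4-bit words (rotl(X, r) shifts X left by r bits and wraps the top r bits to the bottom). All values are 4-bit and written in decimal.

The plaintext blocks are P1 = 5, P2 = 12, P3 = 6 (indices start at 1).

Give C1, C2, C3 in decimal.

C1 = 4, C2 = 10, C3 = 11

OFB encryption: S_i = E(K, S_{i−1}) with S_{0} = IV; C_i = P_i ⊕ S_i.
C1: S = E(K, 15) = 1; 5 ⊕ 1 = 4.
C2: S = E(K, 1) = 6; 12 ⊕ 6 = 10.
C3: S = E(K, 6) = 13; 6 ⊕ 13 = 11.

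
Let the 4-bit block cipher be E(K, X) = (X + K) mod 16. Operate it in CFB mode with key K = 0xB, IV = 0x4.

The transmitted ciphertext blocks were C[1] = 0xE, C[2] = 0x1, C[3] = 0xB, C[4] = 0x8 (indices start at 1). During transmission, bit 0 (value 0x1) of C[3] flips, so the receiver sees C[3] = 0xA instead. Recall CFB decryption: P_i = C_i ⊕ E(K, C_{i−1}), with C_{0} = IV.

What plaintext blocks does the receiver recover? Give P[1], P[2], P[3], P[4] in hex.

Only C[3] changed, to 0xA. In CFB, a change in C_i flips the same bit in P_i and garbles P_{i+1}. Decrypting the received ciphertext:
P[1]: E(K, 0x4) = 0xF; 0xE ⊕ 0xF = 0x1.
P[2]: E(K, 0xE) = 0x9; 0x1 ⊕ 0x9 = 0x8.
P[3]: E(K, 0x1) = 0xC; 0xA ⊕ 0xC = 0x6.
P[4]: E(K, 0xA) = 0x5; 0x8 ⊕ 0x5 = 0xD.
Blocks that differ from the original plaintext: P[3], P[4].

P[1] = 0x1, P[2] = 0x8, P[3] = 0x6, P[4] = 0xD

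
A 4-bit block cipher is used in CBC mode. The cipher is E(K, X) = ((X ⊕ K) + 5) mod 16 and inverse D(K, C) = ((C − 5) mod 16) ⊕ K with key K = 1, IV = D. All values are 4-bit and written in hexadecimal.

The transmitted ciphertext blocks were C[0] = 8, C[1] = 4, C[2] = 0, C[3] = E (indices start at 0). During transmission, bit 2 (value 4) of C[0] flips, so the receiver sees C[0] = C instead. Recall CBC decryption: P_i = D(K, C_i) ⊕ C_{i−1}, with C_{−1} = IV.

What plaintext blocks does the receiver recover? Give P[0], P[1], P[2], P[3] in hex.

Only C[0] changed, to C. In CBC, a change in C_i garbles P_i and flips the same bit in P_{i+1}. Decrypting the received ciphertext:
P[0]: D(K, C) = 6; 6 ⊕ D = B.
P[1]: D(K, 4) = E; E ⊕ C = 2.
P[2]: D(K, 0) = A; A ⊕ 4 = E.
P[3]: D(K, E) = 8; 8 ⊕ 0 = 8.
Blocks that differ from the original plaintext: P[0], P[1].

P[0] = B, P[1] = 2, P[2] = E, P[3] = 8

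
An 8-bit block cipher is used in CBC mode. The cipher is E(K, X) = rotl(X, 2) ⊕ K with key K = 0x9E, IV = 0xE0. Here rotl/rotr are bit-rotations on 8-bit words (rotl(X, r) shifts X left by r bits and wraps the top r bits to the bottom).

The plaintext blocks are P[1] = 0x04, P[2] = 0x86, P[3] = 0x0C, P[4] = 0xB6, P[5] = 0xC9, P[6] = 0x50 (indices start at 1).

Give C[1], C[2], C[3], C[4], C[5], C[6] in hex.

C[1] = 0x0D, C[2] = 0xB0, C[3] = 0x6C, C[4] = 0xF5, C[5] = 0x6E, C[6] = 0x66

CBC encryption: C_i = E(K, P_i ⊕ C_{i−1}), with C_{0} = IV.
C[1]: P[1] ⊕ 0xE0 = 0xE4; E(K, 0xE4) = 0x0D.
C[2]: P[2] ⊕ 0x0D = 0x8B; E(K, 0x8B) = 0xB0.
C[3]: P[3] ⊕ 0xB0 = 0xBC; E(K, 0xBC) = 0x6C.
C[4]: P[4] ⊕ 0x6C = 0xDA; E(K, 0xDA) = 0xF5.
C[5]: P[5] ⊕ 0xF5 = 0x3C; E(K, 0x3C) = 0x6E.
C[6]: P[6] ⊕ 0x6E = 0x3E; E(K, 0x3E) = 0x66.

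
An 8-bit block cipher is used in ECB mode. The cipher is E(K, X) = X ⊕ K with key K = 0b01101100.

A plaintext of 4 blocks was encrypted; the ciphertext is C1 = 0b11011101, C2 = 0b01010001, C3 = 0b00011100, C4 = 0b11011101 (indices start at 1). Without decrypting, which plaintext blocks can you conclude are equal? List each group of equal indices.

ECB encrypts each block independently with the same key, so equal ciphertext blocks imply equal plaintext blocks.
C1 = C4 = 0b11011101, so P1 = P4.

P1 = P4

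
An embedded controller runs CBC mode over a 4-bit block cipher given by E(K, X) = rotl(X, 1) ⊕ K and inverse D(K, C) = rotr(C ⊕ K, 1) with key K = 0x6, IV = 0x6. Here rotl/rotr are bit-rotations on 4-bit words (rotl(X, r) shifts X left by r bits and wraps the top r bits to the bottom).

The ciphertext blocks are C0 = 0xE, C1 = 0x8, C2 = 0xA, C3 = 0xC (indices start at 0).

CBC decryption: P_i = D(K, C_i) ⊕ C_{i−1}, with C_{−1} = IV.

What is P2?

P2: D(K, 0xA) = 0x6; 0x6 ⊕ 0x8 = 0xE.

P2 = 0xE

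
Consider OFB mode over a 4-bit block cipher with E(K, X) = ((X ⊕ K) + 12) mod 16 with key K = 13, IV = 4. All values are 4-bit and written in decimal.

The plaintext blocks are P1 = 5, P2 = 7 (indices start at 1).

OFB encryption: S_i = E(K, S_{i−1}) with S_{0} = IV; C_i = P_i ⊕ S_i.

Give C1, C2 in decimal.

C1 = 0, C2 = 3

C1: S = E(K, 4) = 5; 5 ⊕ 5 = 0.
C2: S = E(K, 5) = 4; 7 ⊕ 4 = 3.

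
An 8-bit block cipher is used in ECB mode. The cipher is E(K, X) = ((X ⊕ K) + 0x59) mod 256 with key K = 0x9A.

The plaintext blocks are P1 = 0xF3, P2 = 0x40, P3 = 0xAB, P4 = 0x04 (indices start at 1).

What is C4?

ECB encryption: C_i = E(K, P_i).
C4: E(K, 0x04) = 0xF7.

C4 = 0xF7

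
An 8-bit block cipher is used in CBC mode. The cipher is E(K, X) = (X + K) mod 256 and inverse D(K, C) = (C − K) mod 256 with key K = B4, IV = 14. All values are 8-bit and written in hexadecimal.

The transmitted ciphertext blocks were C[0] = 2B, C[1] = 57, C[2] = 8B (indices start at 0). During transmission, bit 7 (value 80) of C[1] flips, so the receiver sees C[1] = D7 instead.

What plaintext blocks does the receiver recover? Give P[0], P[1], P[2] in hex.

P[0] = 63, P[1] = 08, P[2] = 00

CBC decryption: P_i = D(K, C_i) ⊕ C_{i−1}, with C_{−1} = IV.
Only C[1] changed, to D7. In CBC, a change in C_i garbles P_i and flips the same bit in P_{i+1}. Decrypting the received ciphertext:
P[0]: D(K, 2B) = 77; 77 ⊕ 14 = 63.
P[1]: D(K, D7) = 23; 23 ⊕ 2B = 08.
P[2]: D(K, 8B) = D7; D7 ⊕ D7 = 00.
Blocks that differ from the original plaintext: P[1], P[2].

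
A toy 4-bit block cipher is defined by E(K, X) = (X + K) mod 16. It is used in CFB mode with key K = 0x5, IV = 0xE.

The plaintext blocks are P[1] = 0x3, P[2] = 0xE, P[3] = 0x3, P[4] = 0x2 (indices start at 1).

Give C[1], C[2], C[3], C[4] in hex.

CFB encryption: C_i = P_i ⊕ E(K, C_{i−1}), with C_{0} = IV.
C[1]: E(K, 0xE) = 0x3; 0x3 ⊕ 0x3 = 0x0.
C[2]: E(K, 0x0) = 0x5; 0xE ⊕ 0x5 = 0xB.
C[3]: E(K, 0xB) = 0x0; 0x3 ⊕ 0x0 = 0x3.
C[4]: E(K, 0x3) = 0x8; 0x2 ⊕ 0x8 = 0xA.

C[1] = 0x0, C[2] = 0xB, C[3] = 0x3, C[4] = 0xA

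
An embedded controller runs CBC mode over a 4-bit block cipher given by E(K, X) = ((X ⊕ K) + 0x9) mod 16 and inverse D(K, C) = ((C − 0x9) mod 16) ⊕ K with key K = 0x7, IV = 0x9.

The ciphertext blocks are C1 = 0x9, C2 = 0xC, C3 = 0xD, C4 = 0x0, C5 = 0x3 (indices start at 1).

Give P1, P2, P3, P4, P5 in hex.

P1 = 0xE, P2 = 0xD, P3 = 0xF, P4 = 0xD, P5 = 0xD

CBC decryption: P_i = D(K, C_i) ⊕ C_{i−1}, with C_{0} = IV.
P1: D(K, 0x9) = 0x7; 0x7 ⊕ 0x9 = 0xE.
P2: D(K, 0xC) = 0x4; 0x4 ⊕ 0x9 = 0xD.
P3: D(K, 0xD) = 0x3; 0x3 ⊕ 0xC = 0xF.
P4: D(K, 0x0) = 0x0; 0x0 ⊕ 0xD = 0xD.
P5: D(K, 0x3) = 0xD; 0xD ⊕ 0x0 = 0xD.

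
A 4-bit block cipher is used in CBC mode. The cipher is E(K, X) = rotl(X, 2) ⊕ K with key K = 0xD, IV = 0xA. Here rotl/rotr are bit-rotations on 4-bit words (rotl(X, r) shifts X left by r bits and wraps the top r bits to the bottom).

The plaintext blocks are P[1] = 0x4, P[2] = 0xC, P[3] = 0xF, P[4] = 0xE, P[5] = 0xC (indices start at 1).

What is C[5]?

C[5] = 0x8

CBC encryption: C_i = E(K, P_i ⊕ C_{i−1}), with C_{0} = IV.
C[1]: P[1] ⊕ 0xA = 0xE; E(K, 0xE) = 0x6.
C[2]: P[2] ⊕ 0x6 = 0xA; E(K, 0xA) = 0x7.
C[3]: P[3] ⊕ 0x7 = 0x8; E(K, 0x8) = 0xF.
C[4]: P[4] ⊕ 0xF = 0x1; E(K, 0x1) = 0x9.
C[5]: P[5] ⊕ 0x9 = 0x5; E(K, 0x5) = 0x8.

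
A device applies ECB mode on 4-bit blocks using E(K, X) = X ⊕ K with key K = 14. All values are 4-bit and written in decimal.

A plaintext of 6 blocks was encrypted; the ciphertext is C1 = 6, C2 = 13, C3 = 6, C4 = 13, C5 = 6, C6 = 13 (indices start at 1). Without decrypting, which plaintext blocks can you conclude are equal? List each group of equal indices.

P1 = P3 = P5; P2 = P4 = P6

ECB encrypts each block independently with the same key, so equal ciphertext blocks imply equal plaintext blocks.
C1 = C3 = C5 = 6, so P1 = P3 = P5.
C2 = C4 = C6 = 13, so P2 = P4 = P6.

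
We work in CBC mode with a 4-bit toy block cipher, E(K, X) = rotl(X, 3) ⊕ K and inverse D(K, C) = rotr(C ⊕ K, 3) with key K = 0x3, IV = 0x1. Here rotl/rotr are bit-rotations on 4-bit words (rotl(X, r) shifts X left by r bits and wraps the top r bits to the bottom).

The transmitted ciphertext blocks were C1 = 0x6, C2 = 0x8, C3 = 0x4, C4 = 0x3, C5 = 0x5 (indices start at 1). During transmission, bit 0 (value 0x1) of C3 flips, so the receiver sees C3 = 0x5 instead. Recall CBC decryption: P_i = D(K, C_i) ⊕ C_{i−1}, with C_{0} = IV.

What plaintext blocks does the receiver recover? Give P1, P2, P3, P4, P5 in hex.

P1 = 0xB, P2 = 0x1, P3 = 0x4, P4 = 0x5, P5 = 0xF

Only C3 changed, to 0x5. In CBC, a change in C_i garbles P_i and flips the same bit in P_{i+1}. Decrypting the received ciphertext:
P1: D(K, 0x6) = 0xA; 0xA ⊕ 0x1 = 0xB.
P2: D(K, 0x8) = 0x7; 0x7 ⊕ 0x6 = 0x1.
P3: D(K, 0x5) = 0xC; 0xC ⊕ 0x8 = 0x4.
P4: D(K, 0x3) = 0x0; 0x0 ⊕ 0x5 = 0x5.
P5: D(K, 0x5) = 0xC; 0xC ⊕ 0x3 = 0xF.
Blocks that differ from the original plaintext: P3, P4.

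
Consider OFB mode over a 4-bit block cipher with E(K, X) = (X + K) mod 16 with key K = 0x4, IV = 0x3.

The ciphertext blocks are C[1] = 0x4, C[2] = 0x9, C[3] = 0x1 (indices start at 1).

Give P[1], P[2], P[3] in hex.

P[1] = 0x3, P[2] = 0x2, P[3] = 0xE

OFB decryption: S_i = E(K, S_{i−1}) with S_{0} = IV; P_i = C_i ⊕ S_i.
P[1]: S = E(K, 0x3) = 0x7; 0x4 ⊕ 0x7 = 0x3.
P[2]: S = E(K, 0x7) = 0xB; 0x9 ⊕ 0xB = 0x2.
P[3]: S = E(K, 0xB) = 0xF; 0x1 ⊕ 0xF = 0xE.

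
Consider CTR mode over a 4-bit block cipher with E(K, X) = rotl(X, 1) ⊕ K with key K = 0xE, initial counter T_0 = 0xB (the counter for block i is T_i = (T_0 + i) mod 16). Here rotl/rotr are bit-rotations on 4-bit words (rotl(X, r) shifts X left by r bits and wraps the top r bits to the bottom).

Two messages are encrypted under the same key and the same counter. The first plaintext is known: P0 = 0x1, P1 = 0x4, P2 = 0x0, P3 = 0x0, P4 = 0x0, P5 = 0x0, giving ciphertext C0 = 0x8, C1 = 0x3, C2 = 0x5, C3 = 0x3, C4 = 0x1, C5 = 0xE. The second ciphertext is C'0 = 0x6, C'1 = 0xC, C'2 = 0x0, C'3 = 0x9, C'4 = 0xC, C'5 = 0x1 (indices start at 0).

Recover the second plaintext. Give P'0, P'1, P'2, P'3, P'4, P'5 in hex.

In CTR with a reused counter, both messages share the same keystream S_i, so C_i ⊕ C'_i = P_i ⊕ P'_i and thus P'_i = P_i ⊕ C_i ⊕ C'_i.
P'0: 0x1 ⊕ 0x8 ⊕ 0x6 = 0xF.
P'1: 0x4 ⊕ 0x3 ⊕ 0xC = 0xB.
P'2: 0x0 ⊕ 0x5 ⊕ 0x0 = 0x5.
P'3: 0x0 ⊕ 0x3 ⊕ 0x9 = 0xA.
P'4: 0x0 ⊕ 0x1 ⊕ 0xC = 0xD.
P'5: 0x0 ⊕ 0xE ⊕ 0x1 = 0xF.

P'0 = 0xF, P'1 = 0xB, P'2 = 0x5, P'3 = 0xA, P'4 = 0xD, P'5 = 0xF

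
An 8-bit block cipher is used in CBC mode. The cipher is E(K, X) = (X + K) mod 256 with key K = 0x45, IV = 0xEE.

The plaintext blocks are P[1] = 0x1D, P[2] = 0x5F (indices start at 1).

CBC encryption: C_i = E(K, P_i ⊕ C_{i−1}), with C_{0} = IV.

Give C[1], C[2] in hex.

C[1]: P[1] ⊕ 0xEE = 0xF3; E(K, 0xF3) = 0x38.
C[2]: P[2] ⊕ 0x38 = 0x67; E(K, 0x67) = 0xAC.

C[1] = 0x38, C[2] = 0xAC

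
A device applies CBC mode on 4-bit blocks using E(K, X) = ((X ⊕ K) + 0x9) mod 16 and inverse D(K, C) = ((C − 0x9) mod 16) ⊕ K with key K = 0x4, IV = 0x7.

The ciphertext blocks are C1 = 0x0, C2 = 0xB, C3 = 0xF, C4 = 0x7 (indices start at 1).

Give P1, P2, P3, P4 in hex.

CBC decryption: P_i = D(K, C_i) ⊕ C_{i−1}, with C_{0} = IV.
P1: D(K, 0x0) = 0x3; 0x3 ⊕ 0x7 = 0x4.
P2: D(K, 0xB) = 0x6; 0x6 ⊕ 0x0 = 0x6.
P3: D(K, 0xF) = 0x2; 0x2 ⊕ 0xB = 0x9.
P4: D(K, 0x7) = 0xA; 0xA ⊕ 0xF = 0x5.

P1 = 0x4, P2 = 0x6, P3 = 0x9, P4 = 0x5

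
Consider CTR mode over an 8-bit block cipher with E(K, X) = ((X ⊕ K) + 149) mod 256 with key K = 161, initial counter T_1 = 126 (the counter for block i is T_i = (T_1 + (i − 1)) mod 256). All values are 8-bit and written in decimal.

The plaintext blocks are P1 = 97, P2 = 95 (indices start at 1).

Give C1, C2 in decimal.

C1 = 21, C2 = 44

CTR encryption: S_i = E(K, T_i) where T_i is the counter for block i; C_i = P_i ⊕ S_i.
C1: T = 126, S = E(K, T) = 116; 97 ⊕ 116 = 21.
C2: T = 127, S = E(K, T) = 115; 95 ⊕ 115 = 44.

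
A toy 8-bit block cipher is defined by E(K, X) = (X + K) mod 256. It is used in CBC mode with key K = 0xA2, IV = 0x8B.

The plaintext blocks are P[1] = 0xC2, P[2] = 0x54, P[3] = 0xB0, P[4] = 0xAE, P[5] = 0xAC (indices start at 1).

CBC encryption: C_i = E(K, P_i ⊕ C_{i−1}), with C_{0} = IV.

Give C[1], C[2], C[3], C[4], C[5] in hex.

C[1] = 0xEB, C[2] = 0x61, C[3] = 0x73, C[4] = 0x7F, C[5] = 0x75

C[1]: P[1] ⊕ 0x8B = 0x49; E(K, 0x49) = 0xEB.
C[2]: P[2] ⊕ 0xEB = 0xBF; E(K, 0xBF) = 0x61.
C[3]: P[3] ⊕ 0x61 = 0xD1; E(K, 0xD1) = 0x73.
C[4]: P[4] ⊕ 0x73 = 0xDD; E(K, 0xDD) = 0x7F.
C[5]: P[5] ⊕ 0x7F = 0xD3; E(K, 0xD3) = 0x75.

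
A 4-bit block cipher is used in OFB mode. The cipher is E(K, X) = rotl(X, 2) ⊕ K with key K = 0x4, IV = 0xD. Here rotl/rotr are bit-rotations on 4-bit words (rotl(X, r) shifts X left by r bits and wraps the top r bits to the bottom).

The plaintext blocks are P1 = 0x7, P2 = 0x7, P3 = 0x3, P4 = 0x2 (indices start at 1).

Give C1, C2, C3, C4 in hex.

OFB encryption: S_i = E(K, S_{i−1}) with S_{0} = IV; C_i = P_i ⊕ S_i.
C1: S = E(K, 0xD) = 0x3; 0x7 ⊕ 0x3 = 0x4.
C2: S = E(K, 0x3) = 0x8; 0x7 ⊕ 0x8 = 0xF.
C3: S = E(K, 0x8) = 0x6; 0x3 ⊕ 0x6 = 0x5.
C4: S = E(K, 0x6) = 0xD; 0x2 ⊕ 0xD = 0xF.

C1 = 0x4, C2 = 0xF, C3 = 0x5, C4 = 0xF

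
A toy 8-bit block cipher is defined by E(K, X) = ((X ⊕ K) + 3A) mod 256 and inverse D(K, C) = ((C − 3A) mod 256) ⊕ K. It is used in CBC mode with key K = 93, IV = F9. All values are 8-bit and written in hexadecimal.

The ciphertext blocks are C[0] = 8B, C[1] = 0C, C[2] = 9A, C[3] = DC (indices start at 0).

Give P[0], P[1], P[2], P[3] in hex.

P[0] = 3B, P[1] = CA, P[2] = FF, P[3] = AB

CBC decryption: P_i = D(K, C_i) ⊕ C_{i−1}, with C_{−1} = IV.
P[0]: D(K, 8B) = C2; C2 ⊕ F9 = 3B.
P[1]: D(K, 0C) = 41; 41 ⊕ 8B = CA.
P[2]: D(K, 9A) = F3; F3 ⊕ 0C = FF.
P[3]: D(K, DC) = 31; 31 ⊕ 9A = AB.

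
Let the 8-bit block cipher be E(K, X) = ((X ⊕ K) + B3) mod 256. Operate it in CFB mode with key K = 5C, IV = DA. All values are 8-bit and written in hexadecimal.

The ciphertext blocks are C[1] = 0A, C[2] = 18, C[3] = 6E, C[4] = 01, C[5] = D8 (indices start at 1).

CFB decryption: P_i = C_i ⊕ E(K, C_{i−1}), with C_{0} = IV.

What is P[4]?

P[4]: E(K, 6E) = E5; 01 ⊕ E5 = E4.

P[4] = E4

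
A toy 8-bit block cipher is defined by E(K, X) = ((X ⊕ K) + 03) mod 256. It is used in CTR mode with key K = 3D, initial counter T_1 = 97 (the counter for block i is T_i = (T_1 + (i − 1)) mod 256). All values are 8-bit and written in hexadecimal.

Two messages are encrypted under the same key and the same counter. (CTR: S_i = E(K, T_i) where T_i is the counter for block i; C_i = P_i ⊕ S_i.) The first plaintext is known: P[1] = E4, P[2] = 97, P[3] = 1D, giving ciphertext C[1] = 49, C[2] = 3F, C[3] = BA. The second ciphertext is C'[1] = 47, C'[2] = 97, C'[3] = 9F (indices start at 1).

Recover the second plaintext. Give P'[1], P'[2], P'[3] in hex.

P'[1] = EA, P'[2] = 3F, P'[3] = 38

In CTR with a reused counter, both messages share the same keystream S_i, so C_i ⊕ C'_i = P_i ⊕ P'_i and thus P'_i = P_i ⊕ C_i ⊕ C'_i.
P'[1]: E4 ⊕ 49 ⊕ 47 = EA.
P'[2]: 97 ⊕ 3F ⊕ 97 = 3F.
P'[3]: 1D ⊕ BA ⊕ 9F = 38.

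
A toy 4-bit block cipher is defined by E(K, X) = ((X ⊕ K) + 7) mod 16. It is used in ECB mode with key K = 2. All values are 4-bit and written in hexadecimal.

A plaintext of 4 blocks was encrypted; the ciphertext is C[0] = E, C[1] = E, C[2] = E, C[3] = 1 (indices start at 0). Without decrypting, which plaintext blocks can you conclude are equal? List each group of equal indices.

P[0] = P[1] = P[2]

ECB encrypts each block independently with the same key, so equal ciphertext blocks imply equal plaintext blocks.
C[0] = C[1] = C[2] = E, so P[0] = P[1] = P[2].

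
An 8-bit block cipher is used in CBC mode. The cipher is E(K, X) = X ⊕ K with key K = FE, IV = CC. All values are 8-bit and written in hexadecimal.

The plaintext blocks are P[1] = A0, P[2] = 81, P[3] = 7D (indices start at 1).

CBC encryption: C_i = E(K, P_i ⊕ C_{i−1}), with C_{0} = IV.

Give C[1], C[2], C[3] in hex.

C[1] = 92, C[2] = ED, C[3] = 6E

C[1]: P[1] ⊕ CC = 6C; E(K, 6C) = 92.
C[2]: P[2] ⊕ 92 = 13; E(K, 13) = ED.
C[3]: P[3] ⊕ ED = 90; E(K, 90) = 6E.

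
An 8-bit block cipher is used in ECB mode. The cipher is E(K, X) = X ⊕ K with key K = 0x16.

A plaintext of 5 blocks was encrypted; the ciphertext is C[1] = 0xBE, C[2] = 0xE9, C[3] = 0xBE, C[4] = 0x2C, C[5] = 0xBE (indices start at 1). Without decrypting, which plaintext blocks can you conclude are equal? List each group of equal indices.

P[1] = P[3] = P[5]

ECB encrypts each block independently with the same key, so equal ciphertext blocks imply equal plaintext blocks.
C[1] = C[3] = C[5] = 0xBE, so P[1] = P[3] = P[5].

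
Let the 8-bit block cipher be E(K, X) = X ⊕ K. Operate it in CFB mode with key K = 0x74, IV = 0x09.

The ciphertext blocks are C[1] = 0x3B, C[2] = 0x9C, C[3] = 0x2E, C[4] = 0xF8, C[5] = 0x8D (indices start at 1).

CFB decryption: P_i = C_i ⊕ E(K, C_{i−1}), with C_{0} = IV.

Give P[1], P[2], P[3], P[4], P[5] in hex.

P[1]: E(K, 0x09) = 0x7D; 0x3B ⊕ 0x7D = 0x46.
P[2]: E(K, 0x3B) = 0x4F; 0x9C ⊕ 0x4F = 0xD3.
P[3]: E(K, 0x9C) = 0xE8; 0x2E ⊕ 0xE8 = 0xC6.
P[4]: E(K, 0x2E) = 0x5A; 0xF8 ⊕ 0x5A = 0xA2.
P[5]: E(K, 0xF8) = 0x8C; 0x8D ⊕ 0x8C = 0x01.

P[1] = 0x46, P[2] = 0xD3, P[3] = 0xC6, P[4] = 0xA2, P[5] = 0x01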